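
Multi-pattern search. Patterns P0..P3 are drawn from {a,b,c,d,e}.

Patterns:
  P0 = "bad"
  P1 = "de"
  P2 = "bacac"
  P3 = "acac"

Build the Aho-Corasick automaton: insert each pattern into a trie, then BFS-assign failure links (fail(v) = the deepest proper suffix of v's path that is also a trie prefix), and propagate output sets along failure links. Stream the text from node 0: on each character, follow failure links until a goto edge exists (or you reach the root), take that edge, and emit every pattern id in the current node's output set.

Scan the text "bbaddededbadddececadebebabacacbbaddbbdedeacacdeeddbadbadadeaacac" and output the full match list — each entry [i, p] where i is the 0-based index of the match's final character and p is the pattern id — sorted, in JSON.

Build:
Trie nodes:
  n0 'ε': a→9 b→1 d→4
  n1 'b': a→2
  n2 'ba': c→6 d→3
  n3 'bad': ·  [P0 ends]
  n4 'd': e→5
  n5 'de': ·  [P1 ends]
  n6 'bac': a→7
  n7 'baca': c→8
  n8 'bacac': ·  [P2 ends]
  n9 'a': c→10
  n10 'ac': a→11
  n11 'aca': c→12
  n12 'acac': ·  [P3 ends]

Failure links (BFS by depth):
  fail(1) 'b': from fail(0)=0 chase 'b': 0 ⇒ 0;  out=∅∪out(0)=∅
  fail(4) 'd': from fail(0)=0 chase 'd': 0 ⇒ 0;  out=∅∪out(0)=∅
  fail(9) 'a': from fail(0)=0 chase 'a': 0 ⇒ 0;  out=∅∪out(0)=∅
  fail(2) 'ba': from fail(1)=0 chase 'a': 0 ⇒ 9;  out=∅∪out(9)=∅
  fail(5) 'de': from fail(4)=0 chase 'e': 0 ⇒ 0;  out={1}∪out(0)={1}
  fail(10) 'ac': from fail(9)=0 chase 'c': 0 ⇒ 0;  out=∅∪out(0)=∅
  fail(3) 'bad': from fail(2)=9 chase 'd': 9→0 ⇒ 4;  out={0}∪out(4)={0}
  fail(6) 'bac': from fail(2)=9 chase 'c': 9 ⇒ 10;  out=∅∪out(10)=∅
  fail(11) 'aca': from fail(10)=0 chase 'a': 0 ⇒ 9;  out=∅∪out(9)=∅
  fail(7) 'baca': from fail(6)=10 chase 'a': 10 ⇒ 11;  out=∅∪out(11)=∅
  fail(12) 'acac': from fail(11)=9 chase 'c': 9 ⇒ 10;  out={3}∪out(10)={3}
  fail(8) 'bacac': from fail(7)=11 chase 'c': 11 ⇒ 12;  out={2}∪out(12)={2,3}

Scan:
i=0 'b': node 0→1
i=1 'b': node 1→1 (fail-walked)
i=2 'a': node 1→2
i=3 'd': node 2→3  → match P0@[1:3]
i=4 'd': node 3→4 (fail-walked)
i=5 'e': node 4→5  → match P1@[4:5]
i=6 'd': node 5→4 (fail-walked)
i=7 'e': node 4→5  → match P1@[6:7]
i=8 'd': node 5→4 (fail-walked)
i=9 'b': node 4→1 (fail-walked)
i=10 'a': node 1→2
i=11 'd': node 2→3  → match P0@[9:11]
i=12 'd': node 3→4 (fail-walked)
i=13 'd': node 4→4 (fail-walked)
i=14 'e': node 4→5  → match P1@[13:14]
i=15 'c': node 5→0 (fail-walked)
i=16 'e': node 0→0
i=17 'c': node 0→0
i=18 'a': node 0→9
i=19 'd': node 9→4 (fail-walked)
i=20 'e': node 4→5  → match P1@[19:20]
i=21 'b': node 5→1 (fail-walked)
i=22 'e': node 1→0 (fail-walked)
i=23 'b': node 0→1
i=24 'a': node 1→2
i=25 'b': node 2→1 (fail-walked)
i=26 'a': node 1→2
i=27 'c': node 2→6
i=28 'a': node 6→7
i=29 'c': node 7→8  → match P2@[25:29],P3@[26:29]
i=30 'b': node 8→1 (fail-walked)
i=31 'b': node 1→1 (fail-walked)
i=32 'a': node 1→2
i=33 'd': node 2→3  → match P0@[31:33]
i=34 'd': node 3→4 (fail-walked)
i=35 'b': node 4→1 (fail-walked)
i=36 'b': node 1→1 (fail-walked)
i=37 'd': node 1→4 (fail-walked)
i=38 'e': node 4→5  → match P1@[37:38]
i=39 'd': node 5→4 (fail-walked)
i=40 'e': node 4→5  → match P1@[39:40]
i=41 'a': node 5→9 (fail-walked)
i=42 'c': node 9→10
i=43 'a': node 10→11
i=44 'c': node 11→12  → match P3@[41:44]
i=45 'd': node 12→4 (fail-walked)
i=46 'e': node 4→5  → match P1@[45:46]
i=47 'e': node 5→0 (fail-walked)
i=48 'd': node 0→4
i=49 'd': node 4→4 (fail-walked)
i=50 'b': node 4→1 (fail-walked)
i=51 'a': node 1→2
i=52 'd': node 2→3  → match P0@[50:52]
i=53 'b': node 3→1 (fail-walked)
i=54 'a': node 1→2
i=55 'd': node 2→3  → match P0@[53:55]
i=56 'a': node 3→9 (fail-walked)
i=57 'd': node 9→4 (fail-walked)
i=58 'e': node 4→5  → match P1@[57:58]
i=59 'a': node 5→9 (fail-walked)
i=60 'a': node 9→9 (fail-walked)
i=61 'c': node 9→10
i=62 'a': node 10→11
i=63 'c': node 11→12  → match P3@[60:63]

Result: [[3,0],[5,1],[7,1],[11,0],[14,1],[20,1],[29,2],[29,3],[33,0],[38,1],[40,1],[44,3],[46,1],[52,0],[55,0],[58,1],[63,3]]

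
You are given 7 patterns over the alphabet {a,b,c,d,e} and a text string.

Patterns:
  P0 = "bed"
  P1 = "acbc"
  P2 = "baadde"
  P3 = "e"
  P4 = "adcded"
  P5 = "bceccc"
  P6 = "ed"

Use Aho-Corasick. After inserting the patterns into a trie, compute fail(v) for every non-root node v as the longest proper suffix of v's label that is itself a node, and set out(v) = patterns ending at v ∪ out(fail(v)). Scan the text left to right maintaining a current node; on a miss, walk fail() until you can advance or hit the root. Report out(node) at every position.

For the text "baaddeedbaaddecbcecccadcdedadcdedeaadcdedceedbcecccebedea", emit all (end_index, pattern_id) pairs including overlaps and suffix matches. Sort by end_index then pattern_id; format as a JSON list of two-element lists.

Build:
Trie nodes:
  0='ε' goto a→4 b→1 e→13
  1='b' goto a→8 c→19 e→2
  2='be' goto d→3
  3='bed' goto ·  [P0 ends]
  4='a' goto c→5 d→14
  5='ac' goto b→6
  6='acb' goto c→7
  7='acbc' goto ·  [P1 ends]
  8='ba' goto a→9
  9='baa' goto d→10
  10='baad' goto d→11
  11='baadd' goto e→12
  12='baadde' goto ·  [P2 ends]
  13='e' goto d→24  [P3 ends]
  14='ad' goto c→15
  15='adc' goto d→16
  16='adcd' goto e→17
  17='adcde' goto d→18
  18='adcded' goto ·  [P4 ends]
  19='bc' goto e→20
  20='bce' goto c→21
  21='bcec' goto c→22
  22='bcecc' goto c→23
  23='bceccc' goto ·  [P5 ends]
  24='ed' goto ·  [P6 ends]

Failure links (BFS by depth):
  n1('b'): parent n0 fail=0; on 'b' 0 → fail=0;  out ∅∪∅=∅
  n4('a'): parent n0 fail=0; on 'a' 0 → fail=0;  out ∅∪∅=∅
  n13('e'): parent n0 fail=0; on 'e' 0 → fail=0;  out {3}∪∅={3}
  n2('be'): parent n1 fail=0; on 'e' 0 → fail=13;  out ∅∪{3}={3}
  n5('ac'): parent n4 fail=0; on 'c' 0 → fail=0;  out ∅∪∅=∅
  n8('ba'): parent n1 fail=0; on 'a' 0 → fail=4;  out ∅∪∅=∅
  n14('ad'): parent n4 fail=0; on 'd' 0 → fail=0;  out ∅∪∅=∅
  n19('bc'): parent n1 fail=0; on 'c' 0 → fail=0;  out ∅∪∅=∅
  n24('ed'): parent n13 fail=0; on 'd' 0 → fail=0;  out {6}∪∅={6}
  n3('bed'): parent n2 fail=13; on 'd' 13 → fail=24;  out {0}∪{6}={0,6}
  n6('acb'): parent n5 fail=0; on 'b' 0 → fail=1;  out ∅∪∅=∅
  n9('baa'): parent n8 fail=4; on 'a' 4→0 → fail=4;  out ∅∪∅=∅
  n15('adc'): parent n14 fail=0; on 'c' 0 → fail=0;  out ∅∪∅=∅
  n20('bce'): parent n19 fail=0; on 'e' 0 → fail=13;  out ∅∪{3}={3}
  n7('acbc'): parent n6 fail=1; on 'c' 1 → fail=19;  out {1}∪∅={1}
  n10('baad'): parent n9 fail=4; on 'd' 4 → fail=14;  out ∅∪∅=∅
  n16('adcd'): parent n15 fail=0; on 'd' 0 → fail=0;  out ∅∪∅=∅
  n21('bcec'): parent n20 fail=13; on 'c' 13→0 → fail=0;  out ∅∪∅=∅
  n11('baadd'): parent n10 fail=14; on 'd' 14→0 → fail=0;  out ∅∪∅=∅
  n17('adcde'): parent n16 fail=0; on 'e' 0 → fail=13;  out ∅∪{3}={3}
  n22('bcecc'): parent n21 fail=0; on 'c' 0 → fail=0;  out ∅∪∅=∅
  n12('baadde'): parent n11 fail=0; on 'e' 0 → fail=13;  out {2}∪{3}={2,3}
  n18('adcded'): parent n17 fail=13; on 'd' 13 → fail=24;  out {4}∪{6}={4,6}
  n23('bceccc'): parent n22 fail=0; on 'c' 0 → fail=0;  out {5}∪∅={5}

Text stream:
pos 0 'b': at 1
pos 1 'a': at 8
pos 2 'a': at 9
pos 3 'd': at 10
pos 4 'd': at 11
pos 5 'e': at 12  → match P2@[0:5],P3@[5:5]
pos 6 'e': at 13 (fail-walked)  → match P3@[6:6]
pos 7 'd': at 24  → match P6@[6:7]
pos 8 'b': at 1 (fail-walked)
pos 9 'a': at 8
pos 10 'a': at 9
pos 11 'd': at 10
pos 12 'd': at 11
pos 13 'e': at 12  → match P2@[8:13],P3@[13:13]
pos 14 'c': at 0 (fail-walked)
pos 15 'b': at 1
pos 16 'c': at 19
pos 17 'e': at 20  → match P3@[17:17]
pos 18 'c': at 21
pos 19 'c': at 22
pos 20 'c': at 23  → match P5@[15:20]
pos 21 'a': at 4 (fail-walked)
pos 22 'd': at 14
pos 23 'c': at 15
pos 24 'd': at 16
pos 25 'e': at 17  → match P3@[25:25]
pos 26 'd': at 18  → match P4@[21:26],P6@[25:26]
pos 27 'a': at 4 (fail-walked)
pos 28 'd': at 14
pos 29 'c': at 15
pos 30 'd': at 16
pos 31 'e': at 17  → match P3@[31:31]
pos 32 'd': at 18  → match P4@[27:32],P6@[31:32]
pos 33 'e': at 13 (fail-walked)  → match P3@[33:33]
pos 34 'a': at 4 (fail-walked)
pos 35 'a': at 4 (fail-walked)
pos 36 'd': at 14
pos 37 'c': at 15
pos 38 'd': at 16
pos 39 'e': at 17  → match P3@[39:39]
pos 40 'd': at 18  → match P4@[35:40],P6@[39:40]
pos 41 'c': at 0 (fail-walked)
pos 42 'e': at 13  → match P3@[42:42]
pos 43 'e': at 13 (fail-walked)  → match P3@[43:43]
pos 44 'd': at 24  → match P6@[43:44]
pos 45 'b': at 1 (fail-walked)
pos 46 'c': at 19
pos 47 'e': at 20  → match P3@[47:47]
pos 48 'c': at 21
pos 49 'c': at 22
pos 50 'c': at 23  → match P5@[45:50]
pos 51 'e': at 13 (fail-walked)  → match P3@[51:51]
pos 52 'b': at 1 (fail-walked)
pos 53 'e': at 2  → match P3@[53:53]
pos 54 'd': at 3  → match P0@[52:54],P6@[53:54]
pos 55 'e': at 13 (fail-walked)  → match P3@[55:55]
pos 56 'a': at 4 (fail-walked)

Matches: [[5,2],[5,3],[6,3],[7,6],[13,2],[13,3],[17,3],[20,5],[25,3],[26,4],[26,6],[31,3],[32,4],[32,6],[33,3],[39,3],[40,4],[40,6],[42,3],[43,3],[44,6],[47,3],[50,5],[51,3],[53,3],[54,0],[54,6],[55,3]]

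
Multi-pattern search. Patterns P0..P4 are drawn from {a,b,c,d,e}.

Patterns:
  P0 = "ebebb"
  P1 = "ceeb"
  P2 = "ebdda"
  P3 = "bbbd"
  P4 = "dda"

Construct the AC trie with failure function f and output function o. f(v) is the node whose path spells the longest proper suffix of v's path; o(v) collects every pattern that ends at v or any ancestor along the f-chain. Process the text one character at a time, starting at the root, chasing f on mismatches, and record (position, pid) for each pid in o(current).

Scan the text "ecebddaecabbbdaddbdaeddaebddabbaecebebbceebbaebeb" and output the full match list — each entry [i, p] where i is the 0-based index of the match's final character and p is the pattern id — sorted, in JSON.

Construct AC machine:
Trie (insert patterns):
  0='ε' goto b→13 c→6 d→17 e→1
  1='e' goto b→2
  2='eb' goto d→10 e→3
  3='ebe' goto b→4
  4='ebeb' goto b→5
  5='ebebb' goto ·  ←P0
  6='c' goto e→7
  7='ce' goto e→8
  8='cee' goto b→9
  9='ceeb' goto ·  ←P1
  10='ebd' goto d→11
  11='ebdd' goto a→12
  12='ebdda' goto ·  ←P2
  13='b' goto b→14
  14='bb' goto b→15
  15='bbb' goto d→16
  16='bbbd' goto ·  ←P3
  17='d' goto d→18
  18='dd' goto a→19
  19='dda' goto ·  ←P4

Failure links (BFS by depth):
  n1('e'): parent n0 fail=0; on 'e' 0 → fail=0;  out ∅∪∅=∅
  n6('c'): parent n0 fail=0; on 'c' 0 → fail=0;  out ∅∪∅=∅
  n13('b'): parent n0 fail=0; on 'b' 0 → fail=0;  out ∅∪∅=∅
  n17('d'): parent n0 fail=0; on 'd' 0 → fail=0;  out ∅∪∅=∅
  n2('eb'): parent n1 fail=0; on 'b' 0 → fail=13;  out ∅∪∅=∅
  n7('ce'): parent n6 fail=0; on 'e' 0 → fail=1;  out ∅∪∅=∅
  n14('bb'): parent n13 fail=0; on 'b' 0 → fail=13;  out ∅∪∅=∅
  n18('dd'): parent n17 fail=0; on 'd' 0 → fail=17;  out ∅∪∅=∅
  n3('ebe'): parent n2 fail=13; on 'e' 13→0 → fail=1;  out ∅∪∅=∅
  n8('cee'): parent n7 fail=1; on 'e' 1→0 → fail=1;  out ∅∪∅=∅
  n10('ebd'): parent n2 fail=13; on 'd' 13→0 → fail=17;  out ∅∪∅=∅
  n15('bbb'): parent n14 fail=13; on 'b' 13 → fail=14;  out ∅∪∅=∅
  n19('dda'): parent n18 fail=17; on 'a' 17→0 → fail=0;  out {4}∪∅={4}
  n4('ebeb'): parent n3 fail=1; on 'b' 1 → fail=2;  out ∅∪∅=∅
  n9('ceeb'): parent n8 fail=1; on 'b' 1 → fail=2;  out {1}∪∅={1}
  n11('ebdd'): parent n10 fail=17; on 'd' 17 → fail=18;  out ∅∪∅=∅
  n16('bbbd'): parent n15 fail=14; on 'd' 14→13→0 → fail=17;  out {3}∪∅={3}
  n5('ebebb'): parent n4 fail=2; on 'b' 2→13 → fail=14;  out {0}∪∅={0}
  n12('ebdda'): parent n11 fail=18; on 'a' 18 → fail=19;  out {2}∪{4}={2,4}

Run:
i=0 'e': node 0→1
i=1 'c': node 1→6 (via fail)
i=2 'e': node 6→7
i=3 'b': node 7→2 (via fail)
i=4 'd': node 2→10
i=5 'd': node 10→11
i=6 'a': node 11→12  → match P2@[2:6],P4@[4:6]
i=7 'e': node 12→1 (via fail)
i=8 'c': node 1→6 (via fail)
i=9 'a': node 6→0 (via fail)
i=10 'b': node 0→13
i=11 'b': node 13→14
i=12 'b': node 14→15
i=13 'd': node 15→16  → match P3@[10:13]
i=14 'a': node 16→0 (via fail)
i=15 'd': node 0→17
i=16 'd': node 17→18
i=17 'b': node 18→13 (via fail)
i=18 'd': node 13→17 (via fail)
i=19 'a': node 17→0 (via fail)
i=20 'e': node 0→1
i=21 'd': node 1→17 (via fail)
i=22 'd': node 17→18
i=23 'a': node 18→19  → match P4@[21:23]
i=24 'e': node 19→1 (via fail)
i=25 'b': node 1→2
i=26 'd': node 2→10
i=27 'd': node 10→11
i=28 'a': node 11→12  → match P2@[24:28],P4@[26:28]
i=29 'b': node 12→13 (via fail)
i=30 'b': node 13→14
i=31 'a': node 14→0 (via fail)
i=32 'e': node 0→1
i=33 'c': node 1→6 (via fail)
i=34 'e': node 6→7
i=35 'b': node 7→2 (via fail)
i=36 'e': node 2→3
i=37 'b': node 3→4
i=38 'b': node 4→5  → match P0@[34:38]
i=39 'c': node 5→6 (via fail)
i=40 'e': node 6→7
i=41 'e': node 7→8
i=42 'b': node 8→9  → match P1@[39:42]
i=43 'b': node 9→14 (via fail)
i=44 'a': node 14→0 (via fail)
i=45 'e': node 0→1
i=46 'b': node 1→2
i=47 'e': node 2→3
i=48 'b': node 3→4

Result: [[6,2],[6,4],[13,3],[23,4],[28,2],[28,4],[38,0],[42,1]]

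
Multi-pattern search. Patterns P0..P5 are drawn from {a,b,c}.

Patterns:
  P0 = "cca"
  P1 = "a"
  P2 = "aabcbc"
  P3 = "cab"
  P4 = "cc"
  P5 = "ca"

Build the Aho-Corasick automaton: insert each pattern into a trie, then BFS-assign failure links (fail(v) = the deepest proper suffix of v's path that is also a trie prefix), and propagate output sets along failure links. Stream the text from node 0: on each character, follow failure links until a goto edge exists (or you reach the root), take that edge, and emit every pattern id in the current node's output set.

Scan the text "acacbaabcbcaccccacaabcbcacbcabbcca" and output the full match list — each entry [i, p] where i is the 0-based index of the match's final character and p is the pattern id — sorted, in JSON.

Construct AC machine:
Trie nodes:
  0='ε' goto a→4 c→1
  1='c' goto a→10 c→2
  2='cc' goto a→3  [P4 ends]
  3='cca' goto ·  [P0 ends]
  4='a' goto a→5  [P1 ends]
  5='aa' goto b→6
  6='aab' goto c→7
  7='aabc' goto b→8
  8='aabcb' goto c→9
  9='aabcbc' goto ·  [P2 ends]
  10='ca' goto b→11  [P5 ends]
  11='cab' goto ·  [P3 ends]

BFS fail/out derivation:
  n1('c'): parent n0 fail=0; on 'c' 0 → fail=0;  out ∅∪∅=∅
  n4('a'): parent n0 fail=0; on 'a' 0 → fail=0;  out {1}∪∅={1}
  n2('cc'): parent n1 fail=0; on 'c' 0 → fail=1;  out {4}∪∅={4}
  n5('aa'): parent n4 fail=0; on 'a' 0 → fail=4;  out ∅∪{1}={1}
  n10('ca'): parent n1 fail=0; on 'a' 0 → fail=4;  out {5}∪{1}={1,5}
  n3('cca'): parent n2 fail=1; on 'a' 1 → fail=10;  out {0}∪{1,5}={0,1,5}
  n6('aab'): parent n5 fail=4; on 'b' 4→0 → fail=0;  out ∅∪∅=∅
  n11('cab'): parent n10 fail=4; on 'b' 4→0 → fail=0;  out {3}∪∅={3}
  n7('aabc'): parent n6 fail=0; on 'c' 0 → fail=1;  out ∅∪∅=∅
  n8('aabcb'): parent n7 fail=1; on 'b' 1→0 → fail=0;  out ∅∪∅=∅
  n9('aabcbc'): parent n8 fail=0; on 'c' 0 → fail=1;  out {2}∪∅={2}

Text stream:
i=0 'a': node 0→4  emit P1@[0:0]
i=1 'c': node 4→1 (via fail)
i=2 'a': node 1→10  emit P1@[2:2],P5@[1:2]
i=3 'c': node 10→1 (via fail)
i=4 'b': node 1→0 (via fail)
i=5 'a': node 0→4  emit P1@[5:5]
i=6 'a': node 4→5  emit P1@[6:6]
i=7 'b': node 5→6
i=8 'c': node 6→7
i=9 'b': node 7→8
i=10 'c': node 8→9  emit P2@[5:10]
i=11 'a': node 9→10 (via fail)  emit P1@[11:11],P5@[10:11]
i=12 'c': node 10→1 (via fail)
i=13 'c': node 1→2  emit P4@[12:13]
i=14 'c': node 2→2 (via fail)  emit P4@[13:14]
i=15 'c': node 2→2 (via fail)  emit P4@[14:15]
i=16 'a': node 2→3  emit P0@[14:16],P1@[16:16],P5@[15:16]
i=17 'c': node 3→1 (via fail)
i=18 'a': node 1→10  emit P1@[18:18],P5@[17:18]
i=19 'a': node 10→5 (via fail)  emit P1@[19:19]
i=20 'b': node 5→6
i=21 'c': node 6→7
i=22 'b': node 7→8
i=23 'c': node 8→9  emit P2@[18:23]
i=24 'a': node 9→10 (via fail)  emit P1@[24:24],P5@[23:24]
i=25 'c': node 10→1 (via fail)
i=26 'b': node 1→0 (via fail)
i=27 'c': node 0→1
i=28 'a': node 1→10  emit P1@[28:28],P5@[27:28]
i=29 'b': node 10→11  emit P3@[27:29]
i=30 'b': node 11→0 (via fail)
i=31 'c': node 0→1
i=32 'c': node 1→2  emit P4@[31:32]
i=33 'a': node 2→3  emit P0@[31:33],P1@[33:33],P5@[32:33]

All matches (sorted): [[0,1],[2,1],[2,5],[5,1],[6,1],[10,2],[11,1],[11,5],[13,4],[14,4],[15,4],[16,0],[16,1],[16,5],[18,1],[18,5],[19,1],[23,2],[24,1],[24,5],[28,1],[28,5],[29,3],[32,4],[33,0],[33,1],[33,5]]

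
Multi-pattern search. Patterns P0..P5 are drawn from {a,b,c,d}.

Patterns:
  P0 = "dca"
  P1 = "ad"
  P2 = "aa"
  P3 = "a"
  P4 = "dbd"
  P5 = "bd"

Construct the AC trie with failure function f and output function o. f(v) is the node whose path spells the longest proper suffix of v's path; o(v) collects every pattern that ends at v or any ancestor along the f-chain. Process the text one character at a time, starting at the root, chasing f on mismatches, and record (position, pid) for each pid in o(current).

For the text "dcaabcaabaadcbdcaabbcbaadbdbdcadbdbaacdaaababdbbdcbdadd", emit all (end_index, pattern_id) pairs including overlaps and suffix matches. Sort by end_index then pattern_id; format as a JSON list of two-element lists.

Construct AC machine:
Trie nodes:
  0='ε' goto a→4 b→9 d→1
  1='d' goto b→7 c→2
  2='dc' goto a→3
  3='dca' goto ·  [P0 ends]
  4='a' goto a→6 d→5  [P3 ends]
  5='ad' goto ·  [P1 ends]
  6='aa' goto ·  [P2 ends]
  7='db' goto d→8
  8='dbd' goto ·  [P4 ends]
  9='b' goto d→10
  10='bd' goto ·  [P5 ends]

BFS fail/out derivation:
  fail(1) 'd': from fail(0)=0 chase 'd': 0 ⇒ 0;  out=∅∪out(0)=∅
  fail(4) 'a': from fail(0)=0 chase 'a': 0 ⇒ 0;  out={3}∪out(0)={3}
  fail(9) 'b': from fail(0)=0 chase 'b': 0 ⇒ 0;  out=∅∪out(0)=∅
  fail(2) 'dc': from fail(1)=0 chase 'c': 0 ⇒ 0;  out=∅∪out(0)=∅
  fail(5) 'ad': from fail(4)=0 chase 'd': 0 ⇒ 1;  out={1}∪out(1)={1}
  fail(6) 'aa': from fail(4)=0 chase 'a': 0 ⇒ 4;  out={2}∪out(4)={2,3}
  fail(7) 'db': from fail(1)=0 chase 'b': 0 ⇒ 9;  out=∅∪out(9)=∅
  fail(10) 'bd': from fail(9)=0 chase 'd': 0 ⇒ 1;  out={5}∪out(1)={5}
  fail(3) 'dca': from fail(2)=0 chase 'a': 0 ⇒ 4;  out={0}∪out(4)={0,3}
  fail(8) 'dbd': from fail(7)=9 chase 'd': 9 ⇒ 10;  out={4}∪out(10)={4,5}

Scan:
pos 0 'd': at 1
pos 1 'c': at 2
pos 2 'a': at 3  emit P0@[0:2],P3@[2:2]
pos 3 'a': at 6 (via fail)  emit P2@[2:3],P3@[3:3]
pos 4 'b': at 9 (via fail)
pos 5 'c': at 0 (via fail)
pos 6 'a': at 4  emit P3@[6:6]
pos 7 'a': at 6  emit P2@[6:7],P3@[7:7]
pos 8 'b': at 9 (via fail)
pos 9 'a': at 4 (via fail)  emit P3@[9:9]
pos 10 'a': at 6  emit P2@[9:10],P3@[10:10]
pos 11 'd': at 5 (via fail)  emit P1@[10:11]
pos 12 'c': at 2 (via fail)
pos 13 'b': at 9 (via fail)
pos 14 'd': at 10  emit P5@[13:14]
pos 15 'c': at 2 (via fail)
pos 16 'a': at 3  emit P0@[14:16],P3@[16:16]
pos 17 'a': at 6 (via fail)  emit P2@[16:17],P3@[17:17]
pos 18 'b': at 9 (via fail)
pos 19 'b': at 9 (via fail)
pos 20 'c': at 0 (via fail)
pos 21 'b': at 9
pos 22 'a': at 4 (via fail)  emit P3@[22:22]
pos 23 'a': at 6  emit P2@[22:23],P3@[23:23]
pos 24 'd': at 5 (via fail)  emit P1@[23:24]
pos 25 'b': at 7 (via fail)
pos 26 'd': at 8  emit P4@[24:26],P5@[25:26]
pos 27 'b': at 7 (via fail)
pos 28 'd': at 8  emit P4@[26:28],P5@[27:28]
pos 29 'c': at 2 (via fail)
pos 30 'a': at 3  emit P0@[28:30],P3@[30:30]
pos 31 'd': at 5 (via fail)  emit P1@[30:31]
pos 32 'b': at 7 (via fail)
pos 33 'd': at 8  emit P4@[31:33],P5@[32:33]
pos 34 'b': at 7 (via fail)
pos 35 'a': at 4 (via fail)  emit P3@[35:35]
pos 36 'a': at 6  emit P2@[35:36],P3@[36:36]
pos 37 'c': at 0 (via fail)
pos 38 'd': at 1
pos 39 'a': at 4 (via fail)  emit P3@[39:39]
pos 40 'a': at 6  emit P2@[39:40],P3@[40:40]
pos 41 'a': at 6 (via fail)  emit P2@[40:41],P3@[41:41]
pos 42 'b': at 9 (via fail)
pos 43 'a': at 4 (via fail)  emit P3@[43:43]
pos 44 'b': at 9 (via fail)
pos 45 'd': at 10  emit P5@[44:45]
pos 46 'b': at 7 (via fail)
pos 47 'b': at 9 (via fail)
pos 48 'd': at 10  emit P5@[47:48]
pos 49 'c': at 2 (via fail)
pos 50 'b': at 9 (via fail)
pos 51 'd': at 10  emit P5@[50:51]
pos 52 'a': at 4 (via fail)  emit P3@[52:52]
pos 53 'd': at 5  emit P1@[52:53]
pos 54 'd': at 1 (via fail)

All matches (sorted): [[2,0],[2,3],[3,2],[3,3],[6,3],[7,2],[7,3],[9,3],[10,2],[10,3],[11,1],[14,5],[16,0],[16,3],[17,2],[17,3],[22,3],[23,2],[23,3],[24,1],[26,4],[26,5],[28,4],[28,5],[30,0],[30,3],[31,1],[33,4],[33,5],[35,3],[36,2],[36,3],[39,3],[40,2],[40,3],[41,2],[41,3],[43,3],[45,5],[48,5],[51,5],[52,3],[53,1]]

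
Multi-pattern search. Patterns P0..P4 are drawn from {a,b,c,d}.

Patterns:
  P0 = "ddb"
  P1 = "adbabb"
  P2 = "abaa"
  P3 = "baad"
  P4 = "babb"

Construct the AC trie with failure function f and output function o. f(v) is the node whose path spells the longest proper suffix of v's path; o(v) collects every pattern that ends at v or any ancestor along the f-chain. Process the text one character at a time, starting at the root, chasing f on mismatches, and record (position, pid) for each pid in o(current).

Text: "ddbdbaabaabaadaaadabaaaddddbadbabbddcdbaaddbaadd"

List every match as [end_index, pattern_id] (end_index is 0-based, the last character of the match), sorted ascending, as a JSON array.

Build:
Trie nodes:
  n0 'ε': a→4 b→13 d→1
  n1 'd': d→2
  n2 'dd': b→3
  n3 'ddb': ·  ←P0
  n4 'a': b→10 d→5
  n5 'ad': b→6
  n6 'adb': a→7
  n7 'adba': b→8
  n8 'adbab': b→9
  n9 'adbabb': ·  ←P1
  n10 'ab': a→11
  n11 'aba': a→12
  n12 'abaa': ·  ←P2
  n13 'b': a→14
  n14 'ba': a→15 b→17
  n15 'baa': d→16
  n16 'baad': ·  ←P3
  n17 'bab': b→18
  n18 'babb': ·  ←P4

BFS fail/out derivation:
  n1('d'): parent n0 fail=0; on 'd' 0 → fail=0;  out ∅∪∅=∅
  n4('a'): parent n0 fail=0; on 'a' 0 → fail=0;  out ∅∪∅=∅
  n13('b'): parent n0 fail=0; on 'b' 0 → fail=0;  out ∅∪∅=∅
  n2('dd'): parent n1 fail=0; on 'd' 0 → fail=1;  out ∅∪∅=∅
  n5('ad'): parent n4 fail=0; on 'd' 0 → fail=1;  out ∅∪∅=∅
  n10('ab'): parent n4 fail=0; on 'b' 0 → fail=13;  out ∅∪∅=∅
  n14('ba'): parent n13 fail=0; on 'a' 0 → fail=4;  out ∅∪∅=∅
  n3('ddb'): parent n2 fail=1; on 'b' 1→0 → fail=13;  out {0}∪∅={0}
  n6('adb'): parent n5 fail=1; on 'b' 1→0 → fail=13;  out ∅∪∅=∅
  n11('aba'): parent n10 fail=13; on 'a' 13 → fail=14;  out ∅∪∅=∅
  n15('baa'): parent n14 fail=4; on 'a' 4→0 → fail=4;  out ∅∪∅=∅
  n17('bab'): parent n14 fail=4; on 'b' 4 → fail=10;  out ∅∪∅=∅
  n7('adba'): parent n6 fail=13; on 'a' 13 → fail=14;  out ∅∪∅=∅
  n12('abaa'): parent n11 fail=14; on 'a' 14 → fail=15;  out {2}∪∅={2}
  n16('baad'): parent n15 fail=4; on 'd' 4 → fail=5;  out {3}∪∅={3}
  n18('babb'): parent n17 fail=10; on 'b' 10→13→0 → fail=13;  out {4}∪∅={4}
  n8('adbab'): parent n7 fail=14; on 'b' 14 → fail=17;  out ∅∪∅=∅
  n9('adbabb'): parent n8 fail=17; on 'b' 17 → fail=18;  out {1}∪{4}={1,4}

Scan:
pos 0 'd': at 1
pos 1 'd': at 2
pos 2 'b': at 3  ** P0@[0:2]
pos 3 'd': at 1 (fail-walked)
pos 4 'b': at 13 (fail-walked)
pos 5 'a': at 14
pos 6 'a': at 15
pos 7 'b': at 10 (fail-walked)
pos 8 'a': at 11
pos 9 'a': at 12  ** P2@[6:9]
pos 10 'b': at 10 (fail-walked)
pos 11 'a': at 11
pos 12 'a': at 12  ** P2@[9:12]
pos 13 'd': at 16 (fail-walked)  ** P3@[10:13]
pos 14 'a': at 4 (fail-walked)
pos 15 'a': at 4 (fail-walked)
pos 16 'a': at 4 (fail-walked)
pos 17 'd': at 5
pos 18 'a': at 4 (fail-walked)
pos 19 'b': at 10
pos 20 'a': at 11
pos 21 'a': at 12  ** P2@[18:21]
pos 22 'a': at 4 (fail-walked)
pos 23 'd': at 5
pos 24 'd': at 2 (fail-walked)
pos 25 'd': at 2 (fail-walked)
pos 26 'd': at 2 (fail-walked)
pos 27 'b': at 3  ** P0@[25:27]
pos 28 'a': at 14 (fail-walked)
pos 29 'd': at 5 (fail-walked)
pos 30 'b': at 6
pos 31 'a': at 7
pos 32 'b': at 8
pos 33 'b': at 9  ** P1@[28:33],P4@[30:33]
pos 34 'd': at 1 (fail-walked)
pos 35 'd': at 2
pos 36 'c': at 0 (fail-walked)
pos 37 'd': at 1
pos 38 'b': at 13 (fail-walked)
pos 39 'a': at 14
pos 40 'a': at 15
pos 41 'd': at 16  ** P3@[38:41]
pos 42 'd': at 2 (fail-walked)
pos 43 'b': at 3  ** P0@[41:43]
pos 44 'a': at 14 (fail-walked)
pos 45 'a': at 15
pos 46 'd': at 16  ** P3@[43:46]
pos 47 'd': at 2 (fail-walked)

All matches (sorted): [[2,0],[9,2],[12,2],[13,3],[21,2],[27,0],[33,1],[33,4],[41,3],[43,0],[46,3]]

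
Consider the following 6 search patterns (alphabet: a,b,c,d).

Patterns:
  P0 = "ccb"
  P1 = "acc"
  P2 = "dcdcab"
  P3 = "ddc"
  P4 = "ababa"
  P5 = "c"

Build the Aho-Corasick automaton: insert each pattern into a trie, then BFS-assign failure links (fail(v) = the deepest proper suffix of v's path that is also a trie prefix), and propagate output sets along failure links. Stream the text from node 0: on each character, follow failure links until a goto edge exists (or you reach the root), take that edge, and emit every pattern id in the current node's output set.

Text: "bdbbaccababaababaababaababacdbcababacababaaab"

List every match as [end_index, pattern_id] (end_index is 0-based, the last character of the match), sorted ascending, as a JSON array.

Construct AC machine:
Trie (insert patterns):
  0='ε' goto a→4 c→1 d→7
  1='c' goto c→2  [P5 ends]
  2='cc' goto b→3
  3='ccb' goto ·  [P0 ends]
  4='a' goto b→15 c→5
  5='ac' goto c→6
  6='acc' goto ·  [P1 ends]
  7='d' goto c→8 d→13
  8='dc' goto d→9
  9='dcd' goto c→10
  10='dcdc' goto a→11
  11='dcdca' goto b→12
  12='dcdcab' goto ·  [P2 ends]
  13='dd' goto c→14
  14='ddc' goto ·  [P3 ends]
  15='ab' goto a→16
  16='aba' goto b→17
  17='abab' goto a→18
  18='ababa' goto ·  [P4 ends]

Failure links (BFS by depth):
  n1('c'): parent n0 fail=0; on 'c' 0 → fail=0;  out {5}∪∅={5}
  n4('a'): parent n0 fail=0; on 'a' 0 → fail=0;  out ∅∪∅=∅
  n7('d'): parent n0 fail=0; on 'd' 0 → fail=0;  out ∅∪∅=∅
  n2('cc'): parent n1 fail=0; on 'c' 0 → fail=1;  out ∅∪{5}={5}
  n5('ac'): parent n4 fail=0; on 'c' 0 → fail=1;  out ∅∪{5}={5}
  n8('dc'): parent n7 fail=0; on 'c' 0 → fail=1;  out ∅∪{5}={5}
  n13('dd'): parent n7 fail=0; on 'd' 0 → fail=7;  out ∅∪∅=∅
  n15('ab'): parent n4 fail=0; on 'b' 0 → fail=0;  out ∅∪∅=∅
  n3('ccb'): parent n2 fail=1; on 'b' 1→0 → fail=0;  out {0}∪∅={0}
  n6('acc'): parent n5 fail=1; on 'c' 1 → fail=2;  out {1}∪{5}={1,5}
  n9('dcd'): parent n8 fail=1; on 'd' 1→0 → fail=7;  out ∅∪∅=∅
  n14('ddc'): parent n13 fail=7; on 'c' 7 → fail=8;  out {3}∪{5}={3,5}
  n16('aba'): parent n15 fail=0; on 'a' 0 → fail=4;  out ∅∪∅=∅
  n10('dcdc'): parent n9 fail=7; on 'c' 7 → fail=8;  out ∅∪{5}={5}
  n17('abab'): parent n16 fail=4; on 'b' 4 → fail=15;  out ∅∪∅=∅
  n11('dcdca'): parent n10 fail=8; on 'a' 8→1→0 → fail=4;  out ∅∪∅=∅
  n18('ababa'): parent n17 fail=15; on 'a' 15 → fail=16;  out {4}∪∅={4}
  n12('dcdcab'): parent n11 fail=4; on 'b' 4 → fail=15;  out {2}∪∅={2}

Scan:
i=0 'b': node 0→0
i=1 'd': node 0→7
i=2 'b': node 7→0 (via fail)
i=3 'b': node 0→0
i=4 'a': node 0→4
i=5 'c': node 4→5  ** P5@[5:5]
i=6 'c': node 5→6  ** P1@[4:6],P5@[6:6]
i=7 'a': node 6→4 (via fail)
i=8 'b': node 4→15
i=9 'a': node 15→16
i=10 'b': node 16→17
i=11 'a': node 17→18  ** P4@[7:11]
i=12 'a': node 18→4 (via fail)
i=13 'b': node 4→15
i=14 'a': node 15→16
i=15 'b': node 16→17
i=16 'a': node 17→18  ** P4@[12:16]
i=17 'a': node 18→4 (via fail)
i=18 'b': node 4→15
i=19 'a': node 15→16
i=20 'b': node 16→17
i=21 'a': node 17→18  ** P4@[17:21]
i=22 'a': node 18→4 (via fail)
i=23 'b': node 4→15
i=24 'a': node 15→16
i=25 'b': node 16→17
i=26 'a': node 17→18  ** P4@[22:26]
i=27 'c': node 18→5 (via fail)  ** P5@[27:27]
i=28 'd': node 5→7 (via fail)
i=29 'b': node 7→0 (via fail)
i=30 'c': node 0→1  ** P5@[30:30]
i=31 'a': node 1→4 (via fail)
i=32 'b': node 4→15
i=33 'a': node 15→16
i=34 'b': node 16→17
i=35 'a': node 17→18  ** P4@[31:35]
i=36 'c': node 18→5 (via fail)  ** P5@[36:36]
i=37 'a': node 5→4 (via fail)
i=38 'b': node 4→15
i=39 'a': node 15→16
i=40 'b': node 16→17
i=41 'a': node 17→18  ** P4@[37:41]
i=42 'a': node 18→4 (via fail)
i=43 'a': node 4→4 (via fail)
i=44 'b': node 4→15

Result: [[5,5],[6,1],[6,5],[11,4],[16,4],[21,4],[26,4],[27,5],[30,5],[35,4],[36,5],[41,4]]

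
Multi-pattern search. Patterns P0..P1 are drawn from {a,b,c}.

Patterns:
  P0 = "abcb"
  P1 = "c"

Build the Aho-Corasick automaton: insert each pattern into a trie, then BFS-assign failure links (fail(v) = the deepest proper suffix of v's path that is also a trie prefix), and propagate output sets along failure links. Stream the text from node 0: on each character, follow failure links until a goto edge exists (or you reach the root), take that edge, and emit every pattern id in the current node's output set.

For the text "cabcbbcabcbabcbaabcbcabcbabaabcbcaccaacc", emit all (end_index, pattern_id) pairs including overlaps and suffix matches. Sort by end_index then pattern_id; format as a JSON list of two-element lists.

Construct AC machine:
Trie nodes:
  0='ε' goto a→1 c→5
  1='a' goto b→2
  2='ab' goto c→3
  3='abc' goto b→4
  4='abcb' goto ·  [P0 ends]
  5='c' goto ·  [P1 ends]

Failure links (BFS by depth):
  n1('a'): parent n0 fail=0; on 'a' 0 → fail=0;  out ∅∪∅=∅
  n5('c'): parent n0 fail=0; on 'c' 0 → fail=0;  out {1}∪∅={1}
  n2('ab'): parent n1 fail=0; on 'b' 0 → fail=0;  out ∅∪∅=∅
  n3('abc'): parent n2 fail=0; on 'c' 0 → fail=5;  out ∅∪{1}={1}
  n4('abcb'): parent n3 fail=5; on 'b' 5→0 → fail=0;  out {0}∪∅={0}

Run:
[0] read 'c'  n0⇒n5  → match P1@[0:0]
[1] read 'a'  n5⇒n1 ·f
[2] read 'b'  n1⇒n2
[3] read 'c'  n2⇒n3  → match P1@[3:3]
[4] read 'b'  n3⇒n4  → match P0@[1:4]
[5] read 'b'  n4⇒n0 ·f
[6] read 'c'  n0⇒n5  → match P1@[6:6]
[7] read 'a'  n5⇒n1 ·f
[8] read 'b'  n1⇒n2
[9] read 'c'  n2⇒n3  → match P1@[9:9]
[10] read 'b'  n3⇒n4  → match P0@[7:10]
[11] read 'a'  n4⇒n1 ·f
[12] read 'b'  n1⇒n2
[13] read 'c'  n2⇒n3  → match P1@[13:13]
[14] read 'b'  n3⇒n4  → match P0@[11:14]
[15] read 'a'  n4⇒n1 ·f
[16] read 'a'  n1⇒n1 ·f
[17] read 'b'  n1⇒n2
[18] read 'c'  n2⇒n3  → match P1@[18:18]
[19] read 'b'  n3⇒n4  → match P0@[16:19]
[20] read 'c'  n4⇒n5 ·f  → match P1@[20:20]
[21] read 'a'  n5⇒n1 ·f
[22] read 'b'  n1⇒n2
[23] read 'c'  n2⇒n3  → match P1@[23:23]
[24] read 'b'  n3⇒n4  → match P0@[21:24]
[25] read 'a'  n4⇒n1 ·f
[26] read 'b'  n1⇒n2
[27] read 'a'  n2⇒n1 ·f
[28] read 'a'  n1⇒n1 ·f
[29] read 'b'  n1⇒n2
[30] read 'c'  n2⇒n3  → match P1@[30:30]
[31] read 'b'  n3⇒n4  → match P0@[28:31]
[32] read 'c'  n4⇒n5 ·f  → match P1@[32:32]
[33] read 'a'  n5⇒n1 ·f
[34] read 'c'  n1⇒n5 ·f  → match P1@[34:34]
[35] read 'c'  n5⇒n5 ·f  → match P1@[35:35]
[36] read 'a'  n5⇒n1 ·f
[37] read 'a'  n1⇒n1 ·f
[38] read 'c'  n1⇒n5 ·f  → match P1@[38:38]
[39] read 'c'  n5⇒n5 ·f  → match P1@[39:39]

Result: [[0,1],[3,1],[4,0],[6,1],[9,1],[10,0],[13,1],[14,0],[18,1],[19,0],[20,1],[23,1],[24,0],[30,1],[31,0],[32,1],[34,1],[35,1],[38,1],[39,1]]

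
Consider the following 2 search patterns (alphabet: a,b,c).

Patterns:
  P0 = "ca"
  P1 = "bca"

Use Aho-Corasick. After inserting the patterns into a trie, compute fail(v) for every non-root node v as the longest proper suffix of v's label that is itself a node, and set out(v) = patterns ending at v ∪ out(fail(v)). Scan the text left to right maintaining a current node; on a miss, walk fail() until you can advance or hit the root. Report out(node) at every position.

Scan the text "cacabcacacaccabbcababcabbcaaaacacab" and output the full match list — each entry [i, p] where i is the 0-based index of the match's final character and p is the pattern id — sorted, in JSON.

Construct AC machine:
Trie nodes:
  n0 'ε': b→3 c→1
  n1 'c': a→2
  n2 'ca': ·  [P0 ends]
  n3 'b': c→4
  n4 'bc': a→5
  n5 'bca': ·  [P1 ends]

BFS fail/out derivation:
  fail(1) 'c': from fail(0)=0 chase 'c': 0 ⇒ 0;  out=∅∪out(0)=∅
  fail(3) 'b': from fail(0)=0 chase 'b': 0 ⇒ 0;  out=∅∪out(0)=∅
  fail(2) 'ca': from fail(1)=0 chase 'a': 0 ⇒ 0;  out={0}∪out(0)={0}
  fail(4) 'bc': from fail(3)=0 chase 'c': 0 ⇒ 1;  out=∅∪out(1)=∅
  fail(5) 'bca': from fail(4)=1 chase 'a': 1 ⇒ 2;  out={1}∪out(2)={0,1}

Run:
pos 0 'c': at 1
pos 1 'a': at 2  → match P0@[0:1]
pos 2 'c': at 1 (via fail)
pos 3 'a': at 2  → match P0@[2:3]
pos 4 'b': at 3 (via fail)
pos 5 'c': at 4
pos 6 'a': at 5  → match P0@[5:6],P1@[4:6]
pos 7 'c': at 1 (via fail)
pos 8 'a': at 2  → match P0@[7:8]
pos 9 'c': at 1 (via fail)
pos 10 'a': at 2  → match P0@[9:10]
pos 11 'c': at 1 (via fail)
pos 12 'c': at 1 (via fail)
pos 13 'a': at 2  → match P0@[12:13]
pos 14 'b': at 3 (via fail)
pos 15 'b': at 3 (via fail)
pos 16 'c': at 4
pos 17 'a': at 5  → match P0@[16:17],P1@[15:17]
pos 18 'b': at 3 (via fail)
pos 19 'a': at 0 (via fail)
pos 20 'b': at 3
pos 21 'c': at 4
pos 22 'a': at 5  → match P0@[21:22],P1@[20:22]
pos 23 'b': at 3 (via fail)
pos 24 'b': at 3 (via fail)
pos 25 'c': at 4
pos 26 'a': at 5  → match P0@[25:26],P1@[24:26]
pos 27 'a': at 0 (via fail)
pos 28 'a': at 0
pos 29 'a': at 0
pos 30 'c': at 1
pos 31 'a': at 2  → match P0@[30:31]
pos 32 'c': at 1 (via fail)
pos 33 'a': at 2  → match P0@[32:33]
pos 34 'b': at 3 (via fail)

Result: [[1,0],[3,0],[6,0],[6,1],[8,0],[10,0],[13,0],[17,0],[17,1],[22,0],[22,1],[26,0],[26,1],[31,0],[33,0]]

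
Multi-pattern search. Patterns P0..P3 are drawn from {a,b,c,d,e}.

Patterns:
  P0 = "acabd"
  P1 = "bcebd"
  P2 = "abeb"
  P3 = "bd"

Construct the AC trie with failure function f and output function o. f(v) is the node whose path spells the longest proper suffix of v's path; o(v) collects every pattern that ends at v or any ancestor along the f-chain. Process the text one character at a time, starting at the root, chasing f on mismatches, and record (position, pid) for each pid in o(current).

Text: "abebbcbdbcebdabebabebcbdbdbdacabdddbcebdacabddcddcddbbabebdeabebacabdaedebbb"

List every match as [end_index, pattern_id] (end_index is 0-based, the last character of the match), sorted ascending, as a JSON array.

Build automaton:
Trie nodes:
  n0 'ε': a→1 b→6
  n1 'a': b→11 c→2
  n2 'ac': a→3
  n3 'aca': b→4
  n4 'acab': d→5
  n5 'acabd': ·  [P0 ends]
  n6 'b': c→7 d→14
  n7 'bc': e→8
  n8 'bce': b→9
  n9 'bceb': d→10
  n10 'bcebd': ·  [P1 ends]
  n11 'ab': e→12
  n12 'abe': b→13
  n13 'abeb': ·  [P2 ends]
  n14 'bd': ·  [P3 ends]

Failure links (BFS by depth):
  n1('a'): parent n0 fail=0; on 'a' 0 → fail=0;  out ∅∪∅=∅
  n6('b'): parent n0 fail=0; on 'b' 0 → fail=0;  out ∅∪∅=∅
  n2('ac'): parent n1 fail=0; on 'c' 0 → fail=0;  out ∅∪∅=∅
  n7('bc'): parent n6 fail=0; on 'c' 0 → fail=0;  out ∅∪∅=∅
  n11('ab'): parent n1 fail=0; on 'b' 0 → fail=6;  out ∅∪∅=∅
  n14('bd'): parent n6 fail=0; on 'd' 0 → fail=0;  out {3}∪∅={3}
  n3('aca'): parent n2 fail=0; on 'a' 0 → fail=1;  out ∅∪∅=∅
  n8('bce'): parent n7 fail=0; on 'e' 0 → fail=0;  out ∅∪∅=∅
  n12('abe'): parent n11 fail=6; on 'e' 6→0 → fail=0;  out ∅∪∅=∅
  n4('acab'): parent n3 fail=1; on 'b' 1 → fail=11;  out ∅∪∅=∅
  n9('bceb'): parent n8 fail=0; on 'b' 0 → fail=6;  out ∅∪∅=∅
  n13('abeb'): parent n12 fail=0; on 'b' 0 → fail=6;  out {2}∪∅={2}
  n5('acabd'): parent n4 fail=11; on 'd' 11→6 → fail=14;  out {0}∪{3}={0,3}
  n10('bcebd'): parent n9 fail=6; on 'd' 6 → fail=14;  out {1}∪{3}={1,3}

Scan:
[0] read 'a'  n0⇒n1
[1] read 'b'  n1⇒n11
[2] read 'e'  n11⇒n12
[3] read 'b'  n12⇒n13  ** P2@[0:3]
[4] read 'b'  n13⇒n6 ·f
[5] read 'c'  n6⇒n7
[6] read 'b'  n7⇒n6 ·f
[7] read 'd'  n6⇒n14  ** P3@[6:7]
[8] read 'b'  n14⇒n6 ·f
[9] read 'c'  n6⇒n7
[10] read 'e'  n7⇒n8
[11] read 'b'  n8⇒n9
[12] read 'd'  n9⇒n10  ** P1@[8:12],P3@[11:12]
[13] read 'a'  n10⇒n1 ·f
[14] read 'b'  n1⇒n11
[15] read 'e'  n11⇒n12
[16] read 'b'  n12⇒n13  ** P2@[13:16]
[17] read 'a'  n13⇒n1 ·f
[18] read 'b'  n1⇒n11
[19] read 'e'  n11⇒n12
[20] read 'b'  n12⇒n13  ** P2@[17:20]
[21] read 'c'  n13⇒n7 ·f
[22] read 'b'  n7⇒n6 ·f
[23] read 'd'  n6⇒n14  ** P3@[22:23]
[24] read 'b'  n14⇒n6 ·f
[25] read 'd'  n6⇒n14  ** P3@[24:25]
[26] read 'b'  n14⇒n6 ·f
[27] read 'd'  n6⇒n14  ** P3@[26:27]
[28] read 'a'  n14⇒n1 ·f
[29] read 'c'  n1⇒n2
[30] read 'a'  n2⇒n3
[31] read 'b'  n3⇒n4
[32] read 'd'  n4⇒n5  ** P0@[28:32],P3@[31:32]
[33] read 'd'  n5⇒n0 ·f
[34] read 'd'  n0⇒n0
[35] read 'b'  n0⇒n6
[36] read 'c'  n6⇒n7
[37] read 'e'  n7⇒n8
[38] read 'b'  n8⇒n9
[39] read 'd'  n9⇒n10  ** P1@[35:39],P3@[38:39]
[40] read 'a'  n10⇒n1 ·f
[41] read 'c'  n1⇒n2
[42] read 'a'  n2⇒n3
[43] read 'b'  n3⇒n4
[44] read 'd'  n4⇒n5  ** P0@[40:44],P3@[43:44]
[45] read 'd'  n5⇒n0 ·f
[46] read 'c'  n0⇒n0
[47] read 'd'  n0⇒n0
[48] read 'd'  n0⇒n0
[49] read 'c'  n0⇒n0
[50] read 'd'  n0⇒n0
[51] read 'd'  n0⇒n0
[52] read 'b'  n0⇒n6
[53] read 'b'  n6⇒n6 ·f
[54] read 'a'  n6⇒n1 ·f
[55] read 'b'  n1⇒n11
[56] read 'e'  n11⇒n12
[57] read 'b'  n12⇒n13  ** P2@[54:57]
[58] read 'd'  n13⇒n14 ·f  ** P3@[57:58]
[59] read 'e'  n14⇒n0 ·f
[60] read 'a'  n0⇒n1
[61] read 'b'  n1⇒n11
[62] read 'e'  n11⇒n12
[63] read 'b'  n12⇒n13  ** P2@[60:63]
[64] read 'a'  n13⇒n1 ·f
[65] read 'c'  n1⇒n2
[66] read 'a'  n2⇒n3
[67] read 'b'  n3⇒n4
[68] read 'd'  n4⇒n5  ** P0@[64:68],P3@[67:68]
[69] read 'a'  n5⇒n1 ·f
[70] read 'e'  n1⇒n0 ·f
[71] read 'd'  n0⇒n0
[72] read 'e'  n0⇒n0
[73] read 'b'  n0⇒n6
[74] read 'b'  n6⇒n6 ·f
[75] read 'b'  n6⇒n6 ·f

Matches: [[3,2],[7,3],[12,1],[12,3],[16,2],[20,2],[23,3],[25,3],[27,3],[32,0],[32,3],[39,1],[39,3],[44,0],[44,3],[57,2],[58,3],[63,2],[68,0],[68,3]]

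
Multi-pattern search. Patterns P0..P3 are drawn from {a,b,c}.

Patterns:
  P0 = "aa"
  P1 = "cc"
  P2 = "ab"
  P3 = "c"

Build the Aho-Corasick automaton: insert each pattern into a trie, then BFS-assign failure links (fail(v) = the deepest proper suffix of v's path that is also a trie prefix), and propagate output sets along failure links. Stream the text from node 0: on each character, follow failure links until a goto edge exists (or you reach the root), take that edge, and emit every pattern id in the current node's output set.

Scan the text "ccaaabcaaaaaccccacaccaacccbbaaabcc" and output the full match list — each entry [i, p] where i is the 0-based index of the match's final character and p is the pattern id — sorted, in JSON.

Build automaton:
Trie nodes:
  n0 'ε': a→1 c→3
  n1 'a': a→2 b→5
  n2 'aa': ·  ←P0
  n3 'c': c→4  ←P3
  n4 'cc': ·  ←P1
  n5 'ab': ·  ←P2

Failure links (BFS by depth):
  fail(1) 'a': from fail(0)=0 chase 'a': 0 ⇒ 0;  out=∅∪out(0)=∅
  fail(3) 'c': from fail(0)=0 chase 'c': 0 ⇒ 0;  out={3}∪out(0)={3}
  fail(2) 'aa': from fail(1)=0 chase 'a': 0 ⇒ 1;  out={0}∪out(1)={0}
  fail(4) 'cc': from fail(3)=0 chase 'c': 0 ⇒ 3;  out={1}∪out(3)={1,3}
  fail(5) 'ab': from fail(1)=0 chase 'b': 0 ⇒ 0;  out={2}∪out(0)={2}

Text stream:
pos 0 'c': at 3  emit P3@[0:0]
pos 1 'c': at 4  emit P1@[0:1],P3@[1:1]
pos 2 'a': at 1 (via fail)
pos 3 'a': at 2  emit P0@[2:3]
pos 4 'a': at 2 (via fail)  emit P0@[3:4]
pos 5 'b': at 5 (via fail)  emit P2@[4:5]
pos 6 'c': at 3 (via fail)  emit P3@[6:6]
pos 7 'a': at 1 (via fail)
pos 8 'a': at 2  emit P0@[7:8]
pos 9 'a': at 2 (via fail)  emit P0@[8:9]
pos 10 'a': at 2 (via fail)  emit P0@[9:10]
pos 11 'a': at 2 (via fail)  emit P0@[10:11]
pos 12 'c': at 3 (via fail)  emit P3@[12:12]
pos 13 'c': at 4  emit P1@[12:13],P3@[13:13]
pos 14 'c': at 4 (via fail)  emit P1@[13:14],P3@[14:14]
pos 15 'c': at 4 (via fail)  emit P1@[14:15],P3@[15:15]
pos 16 'a': at 1 (via fail)
pos 17 'c': at 3 (via fail)  emit P3@[17:17]
pos 18 'a': at 1 (via fail)
pos 19 'c': at 3 (via fail)  emit P3@[19:19]
pos 20 'c': at 4  emit P1@[19:20],P3@[20:20]
pos 21 'a': at 1 (via fail)
pos 22 'a': at 2  emit P0@[21:22]
pos 23 'c': at 3 (via fail)  emit P3@[23:23]
pos 24 'c': at 4  emit P1@[23:24],P3@[24:24]
pos 25 'c': at 4 (via fail)  emit P1@[24:25],P3@[25:25]
pos 26 'b': at 0 (via fail)
pos 27 'b': at 0
pos 28 'a': at 1
pos 29 'a': at 2  emit P0@[28:29]
pos 30 'a': at 2 (via fail)  emit P0@[29:30]
pos 31 'b': at 5 (via fail)  emit P2@[30:31]
pos 32 'c': at 3 (via fail)  emit P3@[32:32]
pos 33 'c': at 4  emit P1@[32:33],P3@[33:33]

Result: [[0,3],[1,1],[1,3],[3,0],[4,0],[5,2],[6,3],[8,0],[9,0],[10,0],[11,0],[12,3],[13,1],[13,3],[14,1],[14,3],[15,1],[15,3],[17,3],[19,3],[20,1],[20,3],[22,0],[23,3],[24,1],[24,3],[25,1],[25,3],[29,0],[30,0],[31,2],[32,3],[33,1],[33,3]]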